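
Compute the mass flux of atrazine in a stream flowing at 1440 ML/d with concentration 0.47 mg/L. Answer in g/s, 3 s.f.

1440 ML/d = 16.67 m³/s.
Mass flux = Q·C = 16.67 m³/s × 0.47 g/m³ = 7.833 g/s.

7.83 g/s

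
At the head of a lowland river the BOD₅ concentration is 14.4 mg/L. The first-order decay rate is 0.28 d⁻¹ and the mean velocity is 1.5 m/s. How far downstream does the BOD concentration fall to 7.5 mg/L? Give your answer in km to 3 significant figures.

From C = C₀·e^(−kt), t = ln(C₀/C)/k = ln(14.4/7.5)/0.28 = 0.6523/0.28 = 2.33 d.
Distance = v·t = 1.5 m/s × 2.013e+05 s = 3.019e+05 m = 301.9 km.

302 km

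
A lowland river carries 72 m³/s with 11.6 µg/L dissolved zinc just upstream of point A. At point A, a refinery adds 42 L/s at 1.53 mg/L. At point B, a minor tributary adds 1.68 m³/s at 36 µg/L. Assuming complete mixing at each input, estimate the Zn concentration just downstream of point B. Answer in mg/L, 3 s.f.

11.6 µg/L = 0.0116 mg/L.
42 L/s = 0.042 m³/s.
After input A: C = (72·0.0116 + 0.042·1.53) / 72.04 = 0.01249 mg/L.
36 µg/L = 0.036 mg/L.
After input B: C = (72.04·0.01249 + 1.68·0.036) / 73.72 = 0.01302 mg/L.

0.0130 mg/L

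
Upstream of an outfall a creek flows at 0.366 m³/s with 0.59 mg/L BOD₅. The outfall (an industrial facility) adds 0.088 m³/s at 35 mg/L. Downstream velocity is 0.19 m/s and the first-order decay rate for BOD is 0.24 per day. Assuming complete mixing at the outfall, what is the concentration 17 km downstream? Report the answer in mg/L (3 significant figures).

After complete mixing, C₀ = (0.088·35 + 0.366·0.59) / 0.454 = 7.26 mg/L.
Travel time t = 1.7e+04 m / 0.19 m/s = 8.947e+04 s = 1.036 d.
C = 7.26·exp(−0.24·1.036) = 7.26·0.7799 = 5.662 mg/L.

5.66 mg/L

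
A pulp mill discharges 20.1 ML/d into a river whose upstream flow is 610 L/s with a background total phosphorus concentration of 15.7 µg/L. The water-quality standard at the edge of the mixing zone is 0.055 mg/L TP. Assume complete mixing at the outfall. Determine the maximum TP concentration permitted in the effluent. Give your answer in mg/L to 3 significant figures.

0.158 mg/L

20.1 ML/d = 0.2326 m³/s.
610 L/s = 0.61 m³/s.
15.7 µg/L = 0.0157 mg/L.
Mass balance: 0.055·0.8426 = 0.2326·Cₑ + 0.61·0.0157.
Cₑ = (0.04635 − 0.009577) / 0.2326 = 0.158 mg/L.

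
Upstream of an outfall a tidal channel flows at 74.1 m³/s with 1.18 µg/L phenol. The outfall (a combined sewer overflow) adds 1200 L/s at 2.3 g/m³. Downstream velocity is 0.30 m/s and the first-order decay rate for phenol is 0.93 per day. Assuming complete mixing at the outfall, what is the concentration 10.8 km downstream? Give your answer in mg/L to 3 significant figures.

0.0257 mg/L

1200 L/s = 1.2 m³/s.
1.18 µg/L = 0.00118 mg/L.
After complete mixing, C₀ = (1.2·2.3 + 74.1·0.00118) / 75.3 = 0.03781 mg/L.
Travel time t = 1.08e+04 m / 0.30 m/s = 3.6e+04 s = 0.4167 d.
C = 0.03781·exp(−0.93·0.4167) = 0.03781·0.6788 = 0.02567 mg/L.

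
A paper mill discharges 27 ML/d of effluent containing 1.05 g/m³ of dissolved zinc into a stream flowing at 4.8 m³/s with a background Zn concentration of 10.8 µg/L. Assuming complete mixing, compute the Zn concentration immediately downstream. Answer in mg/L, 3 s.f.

27 ML/d = 0.3125 m³/s.
10.8 µg/L = 0.0108 mg/L.
Flow-weighted mixing gives C = (0.3125·1.05 + 4.8·0.0108) / (0.3125 + 4.8) = 0.38/5.112 = 0.07432 mg/L.

0.0743 mg/L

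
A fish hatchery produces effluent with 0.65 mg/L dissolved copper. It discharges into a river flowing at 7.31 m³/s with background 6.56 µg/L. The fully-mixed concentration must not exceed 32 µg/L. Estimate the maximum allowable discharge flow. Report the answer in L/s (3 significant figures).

6.56 µg/L = 0.00656 mg/L.
32 µg/L = 0.032 mg/L.
Mass balance at complete mixing: C_std·(Q_w + Q_r) = Q_w·C_e + Q_r·C_b.
Rearranging, Q_w = Q_r·(C_std − C_b)/(C_e − C_std) = 7.31·(0.032 − 0.00656) / (0.65 − 0.032) = 0.3009 m³/s.
= 300.9 L/s.

301 L/s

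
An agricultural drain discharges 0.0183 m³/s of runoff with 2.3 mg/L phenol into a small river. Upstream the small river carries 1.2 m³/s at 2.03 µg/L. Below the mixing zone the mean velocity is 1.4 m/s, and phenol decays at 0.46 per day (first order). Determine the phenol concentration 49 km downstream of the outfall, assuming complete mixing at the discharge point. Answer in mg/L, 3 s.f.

2.03 µg/L = 0.00203 mg/L.
After complete mixing, C₀ = (0.0183·2.3 + 1.2·0.00203) / 1.218 = 0.03655 mg/L.
Travel time t = 4.9e+04 m / 1.4 m/s = 3.5e+04 s = 0.4051 d.
C = 0.03655·exp(−0.46·0.4051) = 0.03655·0.83 = 0.03033 mg/L.

0.0303 mg/L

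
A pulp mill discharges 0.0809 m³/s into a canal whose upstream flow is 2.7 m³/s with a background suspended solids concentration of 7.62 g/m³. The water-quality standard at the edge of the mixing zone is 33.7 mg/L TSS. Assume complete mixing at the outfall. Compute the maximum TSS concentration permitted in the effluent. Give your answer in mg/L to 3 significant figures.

Mass balance: 33.7·2.781 = 0.0809·Cₑ + 2.7·7.62.
Cₑ = (93.72 − 20.57) / 0.0809 = 904.1 mg/L.

904 mg/L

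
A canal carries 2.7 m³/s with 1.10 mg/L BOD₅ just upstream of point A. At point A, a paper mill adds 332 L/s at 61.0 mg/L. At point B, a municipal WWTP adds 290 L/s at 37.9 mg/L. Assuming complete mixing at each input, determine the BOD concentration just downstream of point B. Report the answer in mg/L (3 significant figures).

10.3 mg/L

332 L/s = 0.332 m³/s.
After input A: C = (2.7·1.1 + 0.332·61) / 3.032 = 7.659 mg/L.
290 L/s = 0.29 m³/s.
After input B: C = (3.032·7.659 + 0.29·37.9) / 3.322 = 10.3 mg/L.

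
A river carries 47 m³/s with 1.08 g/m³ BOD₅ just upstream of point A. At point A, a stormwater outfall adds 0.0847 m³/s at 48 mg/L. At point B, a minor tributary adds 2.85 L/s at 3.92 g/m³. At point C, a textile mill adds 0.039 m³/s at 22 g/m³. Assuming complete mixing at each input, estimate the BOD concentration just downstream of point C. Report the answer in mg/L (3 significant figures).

After input A: C = (47·1.08 + 0.0847·48) / 47.08 = 1.164 mg/L.
2.85 L/s = 0.00285 m³/s.
After input B: C = (47.08·1.164 + 0.00285·3.92) / 47.09 = 1.165 mg/L.
After input C: C = (47.09·1.165 + 0.039·22) / 47.13 = 1.182 mg/L.

1.18 mg/L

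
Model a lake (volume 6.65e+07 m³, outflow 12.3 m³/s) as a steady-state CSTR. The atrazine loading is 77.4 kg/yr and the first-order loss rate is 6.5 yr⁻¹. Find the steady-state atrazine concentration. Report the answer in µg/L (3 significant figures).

0.0943 µg/L

Outflow Q = 12.3 m³/s × 3.156e+07 s/yr = 3.882e+08 m³/yr.
Steady-state CSTR mass balance: W = Q·C + k·V·C, so C = W/(Q + kV).
Q + kV = 3.882e+08 + 6.5·6.65e+07 = 8.204e+08 m³/yr.
C = 77.4/8.204e+08 = 9.434e-08 kg/m³ = 9.434e-05 mg/L = 0.09434 µg/L.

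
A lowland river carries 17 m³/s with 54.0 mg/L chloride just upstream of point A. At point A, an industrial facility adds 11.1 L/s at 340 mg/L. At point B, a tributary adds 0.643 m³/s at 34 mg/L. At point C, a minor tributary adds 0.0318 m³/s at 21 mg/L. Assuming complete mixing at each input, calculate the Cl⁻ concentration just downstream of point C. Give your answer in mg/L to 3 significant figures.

11.1 L/s = 0.0111 m³/s.
After input A: C = (17·54 + 0.0111·340) / 17.01 = 54.19 mg/L.
After input B: C = (17.01·54.19 + 0.643·34) / 17.65 = 53.45 mg/L.
After input C: C = (17.65·53.45 + 0.0318·21) / 17.69 = 53.39 mg/L.

53.4 mg/L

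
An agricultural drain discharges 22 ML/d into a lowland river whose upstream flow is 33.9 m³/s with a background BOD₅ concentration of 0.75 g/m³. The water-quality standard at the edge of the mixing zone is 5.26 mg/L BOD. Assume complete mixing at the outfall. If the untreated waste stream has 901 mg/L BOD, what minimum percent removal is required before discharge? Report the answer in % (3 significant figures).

32.8 %

22 ML/d = 0.2546 m³/s.
Mass balance: 5.26·34.15 = 0.2546·Cₑ + 33.9·0.75.
Cₑ = (179.7 − 25.42) / 0.2546 = 605.7 mg/L.
Required removal = 1 − 605.7/901 = 32.78 %.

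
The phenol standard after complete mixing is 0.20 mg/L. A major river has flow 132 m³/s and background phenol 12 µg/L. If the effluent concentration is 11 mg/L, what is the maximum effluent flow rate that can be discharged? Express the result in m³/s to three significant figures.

12 µg/L = 0.012 mg/L.
Mass balance at complete mixing: C_std·(Q_w + Q_r) = Q_w·C_e + Q_r·C_b.
Rearranging, Q_w = Q_r·(C_std − C_b)/(C_e − C_std) = 132·(0.2 − 0.012) / (11 − 0.2) = 2.298 m³/s.

2.30 m³/s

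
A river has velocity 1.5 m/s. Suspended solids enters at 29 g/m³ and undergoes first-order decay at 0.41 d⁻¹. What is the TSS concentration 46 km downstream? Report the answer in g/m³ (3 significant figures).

Travel time t = 46 km / 1.5 m/s = 4.6e+04/1.5 = 3.067e+04 s = 0.3549 d.
First-order decay: C = 29·exp(−0.41·0.3549) = 29·0.8646 = 25.07 g/m³.

25.1 g/m³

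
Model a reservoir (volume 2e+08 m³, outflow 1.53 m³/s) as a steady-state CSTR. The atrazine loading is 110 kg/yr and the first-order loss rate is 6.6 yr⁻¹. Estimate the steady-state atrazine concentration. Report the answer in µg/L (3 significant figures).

0.0804 µg/L

Outflow Q = 1.53 m³/s × 3.156e+07 s/yr = 4.828e+07 m³/yr.
Steady-state CSTR mass balance: W = Q·C + k·V·C, so C = W/(Q + kV).
Q + kV = 4.828e+07 + 6.6·2e+08 = 1.368e+09 m³/yr.
C = 110/1.368e+09 = 8.039e-08 kg/m³ = 8.039e-05 mg/L = 0.08039 µg/L.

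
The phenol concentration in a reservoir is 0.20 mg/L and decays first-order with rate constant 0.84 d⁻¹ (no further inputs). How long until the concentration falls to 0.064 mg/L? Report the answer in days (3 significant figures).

t = ln(C₀/C)/k = ln(0.20/0.064)/0.84 = 1.139/0.84 = 1.356 d.

1.36 d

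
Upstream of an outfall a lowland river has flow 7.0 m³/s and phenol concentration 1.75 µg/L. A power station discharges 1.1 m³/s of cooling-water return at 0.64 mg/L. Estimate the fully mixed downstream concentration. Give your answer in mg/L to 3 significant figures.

1.75 µg/L = 0.00175 mg/L.
By mass balance at complete mixing, C = (1.1·0.64 + 7·0.00175) / (1.1 + 7) = 0.7163/8.1 = 0.08843 mg/L.

0.0884 mg/L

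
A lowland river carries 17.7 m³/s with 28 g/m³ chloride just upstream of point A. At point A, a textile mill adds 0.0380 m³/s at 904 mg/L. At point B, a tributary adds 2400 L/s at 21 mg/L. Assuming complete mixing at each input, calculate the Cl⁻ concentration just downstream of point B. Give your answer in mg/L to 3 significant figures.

28.8 mg/L

After input A: C = (17.7·28 + 0.038·904) / 17.74 = 29.88 mg/L.
2400 L/s = 2.4 m³/s.
After input B: C = (17.74·29.88 + 2.4·21) / 20.14 = 28.82 mg/L.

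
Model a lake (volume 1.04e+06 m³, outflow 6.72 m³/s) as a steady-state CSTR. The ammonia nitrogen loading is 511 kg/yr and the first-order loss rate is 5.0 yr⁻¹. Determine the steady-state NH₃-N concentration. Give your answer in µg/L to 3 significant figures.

2.35 µg/L

Outflow Q = 6.72 m³/s × 3.156e+07 s/yr = 2.121e+08 m³/yr.
Steady-state CSTR mass balance: W = Q·C + k·V·C, so C = W/(Q + kV).
Q + kV = 2.121e+08 + 5.0·1.04e+06 = 2.173e+08 m³/yr.
C = 511/2.173e+08 = 2.352e-06 kg/m³ = 0.002352 mg/L = 2.352 µg/L.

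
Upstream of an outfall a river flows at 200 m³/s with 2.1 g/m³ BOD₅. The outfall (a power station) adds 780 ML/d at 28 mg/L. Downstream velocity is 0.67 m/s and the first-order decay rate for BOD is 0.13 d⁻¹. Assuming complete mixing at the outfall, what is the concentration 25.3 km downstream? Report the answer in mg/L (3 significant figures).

3.04 mg/L

780 ML/d = 9.028 m³/s.
After complete mixing, C₀ = (9.028·28 + 200·2.1) / 209 = 3.219 mg/L.
Travel time t = 2.53e+04 m / 0.67 m/s = 3.776e+04 s = 0.4371 d.
C = 3.219·exp(−0.13·0.4371) = 3.219·0.9448 = 3.041 mg/L.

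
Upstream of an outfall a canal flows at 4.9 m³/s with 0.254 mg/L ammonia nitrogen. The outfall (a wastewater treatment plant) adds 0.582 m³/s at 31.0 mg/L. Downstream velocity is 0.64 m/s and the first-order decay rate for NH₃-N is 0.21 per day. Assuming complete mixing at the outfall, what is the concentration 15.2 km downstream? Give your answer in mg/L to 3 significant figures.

After complete mixing, C₀ = (0.582·31 + 4.9·0.254) / 5.482 = 3.518 mg/L.
Travel time t = 1.52e+04 m / 0.64 m/s = 2.375e+04 s = 0.2749 d.
C = 3.518·exp(−0.21·0.2749) = 3.518·0.9439 = 3.321 mg/L.

3.32 mg/L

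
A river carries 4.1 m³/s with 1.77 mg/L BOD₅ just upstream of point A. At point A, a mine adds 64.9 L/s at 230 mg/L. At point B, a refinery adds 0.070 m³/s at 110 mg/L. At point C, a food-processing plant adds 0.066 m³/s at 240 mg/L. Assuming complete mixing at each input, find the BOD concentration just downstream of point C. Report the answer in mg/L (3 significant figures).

64.9 L/s = 0.0649 m³/s.
After input A: C = (4.1·1.77 + 0.0649·230) / 4.165 = 5.326 mg/L.
After input B: C = (4.165·5.326 + 0.07·110) / 4.235 = 7.057 mg/L.
After input C: C = (4.235·7.057 + 0.066·240) / 4.301 = 10.63 mg/L.

10.6 mg/L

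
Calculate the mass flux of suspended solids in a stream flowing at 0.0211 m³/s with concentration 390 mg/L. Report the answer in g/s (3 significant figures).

8.23 g/s

Mass flux = Q·C = 0.0211 m³/s × 390 g/m³ = 8.229 g/s.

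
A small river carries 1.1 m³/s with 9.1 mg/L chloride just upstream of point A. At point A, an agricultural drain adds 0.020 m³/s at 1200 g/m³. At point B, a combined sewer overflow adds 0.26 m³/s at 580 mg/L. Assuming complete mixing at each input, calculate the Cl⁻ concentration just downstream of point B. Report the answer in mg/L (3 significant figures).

After input A: C = (1.1·9.1 + 0.02·1200) / 1.12 = 30.37 mg/L.
After input B: C = (1.12·30.37 + 0.26·580) / 1.38 = 133.9 mg/L.

134 mg/L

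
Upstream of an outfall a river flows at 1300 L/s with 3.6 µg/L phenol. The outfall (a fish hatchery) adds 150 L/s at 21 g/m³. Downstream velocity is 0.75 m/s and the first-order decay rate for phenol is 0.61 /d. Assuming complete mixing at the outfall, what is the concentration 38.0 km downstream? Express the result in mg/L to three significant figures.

150 L/s = 0.15 m³/s.
1300 L/s = 1.3 m³/s.
3.6 µg/L = 0.0036 mg/L.
After complete mixing, C₀ = (0.15·21 + 1.3·0.0036) / 1.45 = 2.176 mg/L.
Travel time t = 3.8e+04 m / 0.75 m/s = 5.067e+04 s = 0.5864 d.
C = 2.176·exp(−0.61·0.5864) = 2.176·0.6993 = 1.521 mg/L.

1.52 mg/L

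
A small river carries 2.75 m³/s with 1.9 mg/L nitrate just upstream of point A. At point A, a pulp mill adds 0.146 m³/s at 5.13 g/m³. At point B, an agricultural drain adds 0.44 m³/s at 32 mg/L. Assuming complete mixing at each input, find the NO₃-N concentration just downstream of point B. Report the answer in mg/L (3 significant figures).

6.01 mg/L

After input A: C = (2.75·1.9 + 0.146·5.13) / 2.896 = 2.063 mg/L.
After input B: C = (2.896·2.063 + 0.44·32) / 3.336 = 6.011 mg/L.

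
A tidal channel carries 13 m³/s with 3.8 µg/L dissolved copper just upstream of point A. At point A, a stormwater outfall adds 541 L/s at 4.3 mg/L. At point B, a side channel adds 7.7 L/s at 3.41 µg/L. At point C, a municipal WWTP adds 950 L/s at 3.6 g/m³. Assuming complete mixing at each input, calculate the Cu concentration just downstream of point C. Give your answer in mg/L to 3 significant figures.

0.400 mg/L

3.8 µg/L = 0.0038 mg/L.
541 L/s = 0.541 m³/s.
After input A: C = (13·0.0038 + 0.541·4.3) / 13.54 = 0.1754 mg/L.
7.7 L/s = 0.0077 m³/s.
3.41 µg/L = 0.00341 mg/L.
After input B: C = (13.54·0.1754 + 0.0077·0.00341) / 13.55 = 0.1753 mg/L.
950 L/s = 0.95 m³/s.
After input C: C = (13.55·0.1753 + 0.95·3.6) / 14.5 = 0.3997 mg/L.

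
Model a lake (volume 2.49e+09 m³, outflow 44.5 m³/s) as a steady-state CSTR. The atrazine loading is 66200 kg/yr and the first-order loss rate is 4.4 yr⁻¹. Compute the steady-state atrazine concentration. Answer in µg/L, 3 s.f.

Outflow Q = 44.5 m³/s × 3.156e+07 s/yr = 1.404e+09 m³/yr.
Steady-state CSTR mass balance: W = Q·C + k·V·C, so C = W/(Q + kV).
Q + kV = 1.404e+09 + 4.4·2.49e+09 = 1.236e+10 m³/yr.
C = 66200/1.236e+10 = 5.356e-06 kg/m³ = 0.005356 mg/L = 5.356 µg/L.

5.36 µg/L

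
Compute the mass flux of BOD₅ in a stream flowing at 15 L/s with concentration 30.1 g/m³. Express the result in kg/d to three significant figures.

39.0 kg/d

15 L/s = 0.015 m³/s.
Mass flux = Q·C = 0.015 m³/s × 30.1 g/m³ = 0.4515 g/s.
= 0.4515 g/s × 86.4 = 39.01 kg/d.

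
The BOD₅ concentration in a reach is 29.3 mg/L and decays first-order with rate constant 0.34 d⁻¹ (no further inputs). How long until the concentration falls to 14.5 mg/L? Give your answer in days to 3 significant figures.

t = ln(C₀/C)/k = ln(29.3/14.5)/0.34 = 0.7034/0.34 = 2.069 d.

2.07 d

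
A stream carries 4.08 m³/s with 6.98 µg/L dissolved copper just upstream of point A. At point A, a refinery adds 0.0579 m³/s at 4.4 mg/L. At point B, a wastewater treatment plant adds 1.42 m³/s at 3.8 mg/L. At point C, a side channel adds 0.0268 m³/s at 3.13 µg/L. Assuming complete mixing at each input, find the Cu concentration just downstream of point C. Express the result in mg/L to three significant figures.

1.02 mg/L

6.98 µg/L = 0.00698 mg/L.
After input A: C = (4.08·0.00698 + 0.0579·4.4) / 4.138 = 0.06845 mg/L.
After input B: C = (4.138·0.06845 + 1.42·3.8) / 5.558 = 1.022 mg/L.
3.13 µg/L = 0.00313 mg/L.
After input C: C = (5.558·1.022 + 0.0268·0.00313) / 5.585 = 1.017 mg/L.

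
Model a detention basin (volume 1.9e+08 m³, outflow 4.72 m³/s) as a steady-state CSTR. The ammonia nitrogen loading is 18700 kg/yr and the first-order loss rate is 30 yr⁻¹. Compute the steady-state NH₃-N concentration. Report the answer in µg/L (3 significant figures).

3.20 µg/L

Outflow Q = 4.72 m³/s × 3.156e+07 s/yr = 1.49e+08 m³/yr.
Steady-state CSTR mass balance: W = Q·C + k·V·C, so C = W/(Q + kV).
Q + kV = 1.49e+08 + 30·1.9e+08 = 5.849e+09 m³/yr.
C = 18700/5.849e+09 = 3.197e-06 kg/m³ = 0.003197 mg/L = 3.197 µg/L.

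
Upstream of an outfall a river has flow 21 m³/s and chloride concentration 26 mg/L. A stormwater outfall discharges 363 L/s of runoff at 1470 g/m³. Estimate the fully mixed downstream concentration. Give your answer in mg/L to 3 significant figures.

363 L/s = 0.363 m³/s.
Flow-weighted mixing gives C = (0.363·1470 + 21·26) / (0.363 + 21) = 1080/21.36 = 50.54 mg/L.

50.5 mg/L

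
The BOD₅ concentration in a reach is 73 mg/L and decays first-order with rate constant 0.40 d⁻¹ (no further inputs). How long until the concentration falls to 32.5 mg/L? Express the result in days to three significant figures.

t = ln(C₀/C)/k = ln(73/32.5)/0.40 = 0.8092/0.40 = 2.023 d.

2.02 d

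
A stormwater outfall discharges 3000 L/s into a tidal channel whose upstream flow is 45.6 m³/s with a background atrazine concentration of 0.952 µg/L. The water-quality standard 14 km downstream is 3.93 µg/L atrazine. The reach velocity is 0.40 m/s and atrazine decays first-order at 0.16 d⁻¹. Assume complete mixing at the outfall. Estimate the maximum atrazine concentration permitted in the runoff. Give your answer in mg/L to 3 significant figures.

3000 L/s = 3 m³/s.
0.952 µg/L = 0.000952 mg/L.
3.93 µg/L = 0.00393 mg/L.
Travel time to the compliance point: t = 1.4e+04/0.40 = 3.5e+04 s = 0.4051 d; decay factor exp(−0.16·0.4051) = 0.9372.
So the concentration just after mixing may be at most 0.00393/0.9372 = 0.004193 mg/L.
Mass balance: 0.004193·48.6 = 3·Cₑ + 45.6·0.000952.
Cₑ = (0.2038 − 0.04341) / 3 = 0.05346 mg/L.

0.0535 mg/L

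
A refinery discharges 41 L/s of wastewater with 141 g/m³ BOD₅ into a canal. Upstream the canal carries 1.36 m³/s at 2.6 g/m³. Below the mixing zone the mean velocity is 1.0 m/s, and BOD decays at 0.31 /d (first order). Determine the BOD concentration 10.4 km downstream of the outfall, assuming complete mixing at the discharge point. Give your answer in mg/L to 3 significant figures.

41 L/s = 0.041 m³/s.
After complete mixing, C₀ = (0.041·141 + 1.36·2.6) / 1.401 = 6.65 mg/L.
Travel time t = 1.04e+04 m / 1.0 m/s = 1.04e+04 s = 0.1204 d.
C = 6.65·exp(−0.31·0.1204) = 6.65·0.9634 = 6.407 mg/L.

6.41 mg/L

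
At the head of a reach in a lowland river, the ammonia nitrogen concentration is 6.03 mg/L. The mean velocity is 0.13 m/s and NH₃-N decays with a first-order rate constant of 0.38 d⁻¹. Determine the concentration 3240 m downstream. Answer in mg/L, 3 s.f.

Travel time t = 3240 m / 0.13 m/s = 3240/0.13 = 2.492e+04 s = 0.2885 d.
First-order decay: C = 6.03·exp(−0.38·0.2885) = 6.03·0.8962 = 5.404 mg/L.

5.40 mg/L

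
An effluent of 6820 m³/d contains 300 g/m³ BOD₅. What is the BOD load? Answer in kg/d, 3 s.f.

2050 kg/d

6820 m³/d = 0.07894 m³/s.
Mass flux = Q·C = 0.07894 m³/s × 300 g/m³ = 23.68 g/s.
= 23.68 g/s × 86.4 = 2046 kg/d.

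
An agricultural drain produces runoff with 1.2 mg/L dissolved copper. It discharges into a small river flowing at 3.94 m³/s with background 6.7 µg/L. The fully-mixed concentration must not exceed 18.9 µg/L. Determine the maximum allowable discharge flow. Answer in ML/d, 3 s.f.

3.52 ML/d

6.7 µg/L = 0.0067 mg/L.
18.9 µg/L = 0.0189 mg/L.
Mass balance at complete mixing: C_std·(Q_w + Q_r) = Q_w·C_e + Q_r·C_b.
Rearranging, Q_w = Q_r·(C_std − C_b)/(C_e − C_std) = 3.94·(0.0189 − 0.0067) / (1.2 − 0.0189) = 0.0407 m³/s.
= 3.516 ML/d.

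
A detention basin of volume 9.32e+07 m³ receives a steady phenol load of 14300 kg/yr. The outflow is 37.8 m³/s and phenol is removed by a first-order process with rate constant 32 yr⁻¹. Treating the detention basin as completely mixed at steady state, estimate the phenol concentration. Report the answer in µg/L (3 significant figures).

Outflow Q = 37.8 m³/s × 3.156e+07 s/yr = 1.193e+09 m³/yr.
Steady-state CSTR mass balance: W = Q·C + k·V·C, so C = W/(Q + kV).
Q + kV = 1.193e+09 + 32·9.32e+07 = 4.175e+09 m³/yr.
C = 14300/4.175e+09 = 3.425e-06 kg/m³ = 0.003425 mg/L = 3.425 µg/L.

3.42 µg/L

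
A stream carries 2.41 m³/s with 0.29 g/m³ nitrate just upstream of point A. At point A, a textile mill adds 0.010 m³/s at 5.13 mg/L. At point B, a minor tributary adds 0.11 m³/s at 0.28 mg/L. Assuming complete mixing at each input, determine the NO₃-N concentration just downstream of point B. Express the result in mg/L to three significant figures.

After input A: C = (2.41·0.29 + 0.01·5.13) / 2.42 = 0.31 mg/L.
After input B: C = (2.42·0.31 + 0.11·0.28) / 2.53 = 0.3087 mg/L.

0.309 mg/L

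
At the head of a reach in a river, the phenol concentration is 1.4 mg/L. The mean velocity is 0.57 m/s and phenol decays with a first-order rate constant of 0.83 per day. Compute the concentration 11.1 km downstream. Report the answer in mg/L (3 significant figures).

Travel time t = 11.1 km / 0.57 m/s = 1.11e+04/0.57 = 1.947e+04 s = 0.2254 d.
First-order decay: C = 1.4·exp(−0.83·0.2254) = 1.4·0.8294 = 1.161 mg/L.

1.16 mg/L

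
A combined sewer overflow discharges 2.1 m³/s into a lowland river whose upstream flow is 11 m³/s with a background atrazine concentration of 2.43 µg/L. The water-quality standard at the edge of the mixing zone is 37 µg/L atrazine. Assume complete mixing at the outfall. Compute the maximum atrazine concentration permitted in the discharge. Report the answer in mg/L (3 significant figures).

2.43 µg/L = 0.00243 mg/L.
37 µg/L = 0.037 mg/L.
Mass balance: 0.037·13.1 = 2.1·Cₑ + 11·0.00243.
Cₑ = (0.4847 − 0.02673) / 2.1 = 0.2181 mg/L.

0.218 mg/L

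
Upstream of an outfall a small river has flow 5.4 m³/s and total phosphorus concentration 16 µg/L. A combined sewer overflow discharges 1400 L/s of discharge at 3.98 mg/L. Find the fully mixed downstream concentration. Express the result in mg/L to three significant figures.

1400 L/s = 1.4 m³/s.
16 µg/L = 0.016 mg/L.
By mass balance at complete mixing, C = (1.4·3.98 + 5.4·0.016) / (1.4 + 5.4) = 5.658/6.8 = 0.8321 mg/L.

0.832 mg/L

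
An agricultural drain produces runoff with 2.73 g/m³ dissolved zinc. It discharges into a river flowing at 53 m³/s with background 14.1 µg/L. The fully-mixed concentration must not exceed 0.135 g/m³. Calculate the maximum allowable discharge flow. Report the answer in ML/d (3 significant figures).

14.1 µg/L = 0.0141 mg/L.
Mass balance at complete mixing: C_std·(Q_w + Q_r) = Q_w·C_e + Q_r·C_b.
Rearranging, Q_w = Q_r·(C_std − C_b)/(C_e − C_std) = 53·(0.135 − 0.0141) / (2.73 − 0.135) = 2.469 m³/s.
= 213.3 ML/d.

213 ML/d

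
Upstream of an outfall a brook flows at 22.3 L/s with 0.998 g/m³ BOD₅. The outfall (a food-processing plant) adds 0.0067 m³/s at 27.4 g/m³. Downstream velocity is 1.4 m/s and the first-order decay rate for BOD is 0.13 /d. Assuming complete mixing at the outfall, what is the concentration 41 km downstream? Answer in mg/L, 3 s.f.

6.79 mg/L

22.3 L/s = 0.0223 m³/s.
After complete mixing, C₀ = (0.0067·27.4 + 0.0223·0.998) / 0.029 = 7.098 mg/L.
Travel time t = 4.1e+04 m / 1.4 m/s = 2.929e+04 s = 0.339 d.
C = 7.098·exp(−0.13·0.339) = 7.098·0.9569 = 6.792 mg/L.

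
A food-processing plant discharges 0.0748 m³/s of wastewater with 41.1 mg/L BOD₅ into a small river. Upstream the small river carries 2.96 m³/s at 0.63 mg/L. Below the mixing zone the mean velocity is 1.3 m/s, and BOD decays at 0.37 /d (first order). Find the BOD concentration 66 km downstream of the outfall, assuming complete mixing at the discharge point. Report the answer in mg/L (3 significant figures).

After complete mixing, C₀ = (0.0748·41.1 + 2.96·0.63) / 3.035 = 1.627 mg/L.
Travel time t = 6.6e+04 m / 1.3 m/s = 5.077e+04 s = 0.5876 d.
C = 1.627·exp(−0.37·0.5876) = 1.627·0.8046 = 1.309 mg/L.

1.31 mg/L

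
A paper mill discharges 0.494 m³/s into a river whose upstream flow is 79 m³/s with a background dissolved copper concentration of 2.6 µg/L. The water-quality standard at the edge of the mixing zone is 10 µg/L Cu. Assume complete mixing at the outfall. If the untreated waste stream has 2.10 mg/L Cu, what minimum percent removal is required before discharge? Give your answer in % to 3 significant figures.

43.2 %

2.6 µg/L = 0.0026 mg/L.
10 µg/L = 0.01 mg/L.
Mass balance: 0.01·79.49 = 0.494·Cₑ + 79·0.0026.
Cₑ = (0.7949 − 0.2054) / 0.494 = 1.193 mg/L.
Required removal = 1 − 1.193/2.10 = 43.17 %.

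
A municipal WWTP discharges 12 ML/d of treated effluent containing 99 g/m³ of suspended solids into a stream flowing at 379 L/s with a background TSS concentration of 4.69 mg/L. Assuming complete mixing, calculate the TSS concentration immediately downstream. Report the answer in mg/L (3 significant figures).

30.0 mg/L

12 ML/d = 0.1389 m³/s.
379 L/s = 0.379 m³/s.
By mass balance at complete mixing, C = (0.1389·99 + 0.379·4.69) / (0.1389 + 0.379) = 15.53/0.5179 = 29.98 mg/L.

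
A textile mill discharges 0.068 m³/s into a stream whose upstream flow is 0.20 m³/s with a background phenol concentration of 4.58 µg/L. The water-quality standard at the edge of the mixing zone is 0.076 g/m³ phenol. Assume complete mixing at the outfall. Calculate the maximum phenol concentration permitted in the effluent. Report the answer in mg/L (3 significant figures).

4.58 µg/L = 0.00458 mg/L.
Mass balance: 0.076·0.268 = 0.068·Cₑ + 0.2·0.00458.
Cₑ = (0.02037 − 0.000916) / 0.068 = 0.2861 mg/L.

0.286 mg/L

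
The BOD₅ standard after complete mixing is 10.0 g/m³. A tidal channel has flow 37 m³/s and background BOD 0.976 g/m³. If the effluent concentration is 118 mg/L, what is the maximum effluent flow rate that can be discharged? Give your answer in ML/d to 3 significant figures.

267 ML/d

Mass balance at complete mixing: C_std·(Q_w + Q_r) = Q_w·C_e + Q_r·C_b.
Rearranging, Q_w = Q_r·(C_std − C_b)/(C_e − C_std) = 37·(10 − 0.976) / (118 − 10) = 3.092 m³/s.
= 267.1 ML/d.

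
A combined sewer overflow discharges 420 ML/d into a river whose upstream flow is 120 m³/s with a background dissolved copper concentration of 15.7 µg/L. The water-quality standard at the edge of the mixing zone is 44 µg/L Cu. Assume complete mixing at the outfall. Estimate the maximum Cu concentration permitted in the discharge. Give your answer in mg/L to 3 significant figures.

0.743 mg/L

420 ML/d = 4.861 m³/s.
15.7 µg/L = 0.0157 mg/L.
44 µg/L = 0.044 mg/L.
Mass balance: 0.044·124.9 = 4.861·Cₑ + 120·0.0157.
Cₑ = (5.494 − 1.884) / 4.861 = 0.7426 mg/L.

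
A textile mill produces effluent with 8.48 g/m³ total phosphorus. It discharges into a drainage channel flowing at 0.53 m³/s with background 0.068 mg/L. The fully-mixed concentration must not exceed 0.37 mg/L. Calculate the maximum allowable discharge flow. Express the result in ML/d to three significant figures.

Mass balance at complete mixing: C_std·(Q_w + Q_r) = Q_w·C_e + Q_r·C_b.
Rearranging, Q_w = Q_r·(C_std − C_b)/(C_e − C_std) = 0.53·(0.37 − 0.068) / (8.48 − 0.37) = 0.01974 m³/s.
= 1.705 ML/d.

1.71 ML/d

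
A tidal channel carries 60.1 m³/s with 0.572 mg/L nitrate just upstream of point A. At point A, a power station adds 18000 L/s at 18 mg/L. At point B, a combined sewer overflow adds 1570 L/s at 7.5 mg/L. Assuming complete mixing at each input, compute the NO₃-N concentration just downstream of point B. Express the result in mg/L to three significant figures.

18000 L/s = 18 m³/s.
After input A: C = (60.1·0.572 + 18·18) / 78.1 = 4.589 mg/L.
1570 L/s = 1.57 m³/s.
After input B: C = (78.1·4.589 + 1.57·7.5) / 79.67 = 4.646 mg/L.

4.65 mg/L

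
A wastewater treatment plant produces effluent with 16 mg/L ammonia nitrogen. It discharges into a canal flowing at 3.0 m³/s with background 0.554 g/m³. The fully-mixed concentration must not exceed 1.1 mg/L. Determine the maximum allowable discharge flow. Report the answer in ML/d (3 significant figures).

9.50 ML/d

Mass balance at complete mixing: C_std·(Q_w + Q_r) = Q_w·C_e + Q_r·C_b.
Rearranging, Q_w = Q_r·(C_std − C_b)/(C_e − C_std) = 3.0·(1.1 − 0.554) / (16 − 1.1) = 0.1099 m³/s.
= 9.498 ML/d.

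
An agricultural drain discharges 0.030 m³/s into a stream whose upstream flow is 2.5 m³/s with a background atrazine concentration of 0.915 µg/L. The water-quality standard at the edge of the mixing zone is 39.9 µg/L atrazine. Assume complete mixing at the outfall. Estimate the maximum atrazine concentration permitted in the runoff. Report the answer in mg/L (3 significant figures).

3.29 mg/L

0.915 µg/L = 0.000915 mg/L.
39.9 µg/L = 0.0399 mg/L.
Mass balance: 0.0399·2.53 = 0.03·Cₑ + 2.5·0.000915.
Cₑ = (0.1009 − 0.002288) / 0.03 = 3.289 mg/L.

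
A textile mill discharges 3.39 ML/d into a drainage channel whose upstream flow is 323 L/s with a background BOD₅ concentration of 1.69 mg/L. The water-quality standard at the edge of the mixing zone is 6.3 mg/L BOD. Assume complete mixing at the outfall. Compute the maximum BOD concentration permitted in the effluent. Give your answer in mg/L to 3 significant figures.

44.3 mg/L

3.39 ML/d = 0.03924 m³/s.
323 L/s = 0.323 m³/s.
Mass balance: 6.3·0.3622 = 0.03924·Cₑ + 0.323·1.69.
Cₑ = (2.282 − 0.5459) / 0.03924 = 44.25 mg/L.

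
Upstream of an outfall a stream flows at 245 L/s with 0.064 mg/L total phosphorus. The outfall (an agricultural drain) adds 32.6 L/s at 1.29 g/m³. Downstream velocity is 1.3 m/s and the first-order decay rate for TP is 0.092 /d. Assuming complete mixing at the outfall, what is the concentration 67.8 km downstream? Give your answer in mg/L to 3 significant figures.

0.197 mg/L

32.6 L/s = 0.0326 m³/s.
245 L/s = 0.245 m³/s.
After complete mixing, C₀ = (0.0326·1.29 + 0.245·0.064) / 0.2776 = 0.208 mg/L.
Travel time t = 6.78e+04 m / 1.3 m/s = 5.215e+04 s = 0.6036 d.
C = 0.208·exp(−0.092·0.6036) = 0.208·0.946 = 0.1967 mg/L.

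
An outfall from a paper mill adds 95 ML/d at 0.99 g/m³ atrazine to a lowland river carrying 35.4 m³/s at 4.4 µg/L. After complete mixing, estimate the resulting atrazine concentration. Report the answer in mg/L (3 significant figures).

0.0341 mg/L

95 ML/d = 1.1 m³/s.
4.4 µg/L = 0.0044 mg/L.
Conservation of mass across the mixing zone: C = (1.1·0.99 + 35.4·0.0044) / (1.1 + 35.4) = 1.244/36.5 = 0.03409 mg/L.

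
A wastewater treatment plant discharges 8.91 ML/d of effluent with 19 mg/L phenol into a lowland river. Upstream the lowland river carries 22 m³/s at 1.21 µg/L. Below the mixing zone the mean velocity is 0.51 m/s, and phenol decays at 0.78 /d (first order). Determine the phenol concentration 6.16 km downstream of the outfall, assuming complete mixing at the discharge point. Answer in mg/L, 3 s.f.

8.91 ML/d = 0.1031 m³/s.
1.21 µg/L = 0.00121 mg/L.
After complete mixing, C₀ = (0.1031·19 + 22·0.00121) / 22.1 = 0.08985 mg/L.
Travel time t = 6160 m / 0.51 m/s = 1.208e+04 s = 0.1398 d.
C = 0.08985·exp(−0.78·0.1398) = 0.08985·0.8967 = 0.08057 mg/L.

0.0806 mg/L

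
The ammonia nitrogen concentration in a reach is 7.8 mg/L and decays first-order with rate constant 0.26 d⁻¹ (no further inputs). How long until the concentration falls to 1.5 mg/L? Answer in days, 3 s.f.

6.34 d

t = ln(C₀/C)/k = ln(7.8/1.5)/0.26 = 1.649/0.26 = 6.341 d.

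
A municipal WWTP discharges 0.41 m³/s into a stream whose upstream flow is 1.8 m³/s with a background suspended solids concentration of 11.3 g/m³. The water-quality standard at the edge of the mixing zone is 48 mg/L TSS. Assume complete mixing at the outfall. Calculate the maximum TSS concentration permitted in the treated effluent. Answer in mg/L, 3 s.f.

209 mg/L

Mass balance: 48·2.21 = 0.41·Cₑ + 1.8·11.3.
Cₑ = (106.1 − 20.34) / 0.41 = 209.1 mg/L.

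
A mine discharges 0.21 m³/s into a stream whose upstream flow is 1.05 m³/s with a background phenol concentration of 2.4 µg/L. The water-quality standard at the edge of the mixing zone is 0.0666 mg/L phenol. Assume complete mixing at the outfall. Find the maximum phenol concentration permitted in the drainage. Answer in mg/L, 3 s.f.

0.388 mg/L

2.4 µg/L = 0.0024 mg/L.
Mass balance: 0.0666·1.26 = 0.21·Cₑ + 1.05·0.0024.
Cₑ = (0.08392 − 0.00252) / 0.21 = 0.3876 mg/L.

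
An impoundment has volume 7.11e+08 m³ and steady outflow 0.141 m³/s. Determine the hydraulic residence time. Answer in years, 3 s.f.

160 yr

Q = 0.141 m³/s × 3.156e+07 s/yr = 4.45e+06 m³/yr.
Hydraulic residence time τ = V/Q = 7.11e+08/4.45e+06 = 159.8 yr.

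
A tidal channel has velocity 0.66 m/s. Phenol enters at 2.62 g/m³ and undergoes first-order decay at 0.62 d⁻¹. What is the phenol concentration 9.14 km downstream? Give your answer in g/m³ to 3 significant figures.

2.37 g/m³

Travel time t = 9.14 km / 0.66 m/s = 9140/0.66 = 1.385e+04 s = 0.1603 d.
First-order decay: C = 2.62·exp(−0.62·0.1603) = 2.62·0.9054 = 2.372 g/m³.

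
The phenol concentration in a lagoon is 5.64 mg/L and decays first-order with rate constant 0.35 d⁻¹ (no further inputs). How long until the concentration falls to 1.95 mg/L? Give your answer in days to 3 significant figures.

t = ln(C₀/C)/k = ln(5.64/1.95)/0.35 = 1.062/0.35 = 3.034 d.

3.03 d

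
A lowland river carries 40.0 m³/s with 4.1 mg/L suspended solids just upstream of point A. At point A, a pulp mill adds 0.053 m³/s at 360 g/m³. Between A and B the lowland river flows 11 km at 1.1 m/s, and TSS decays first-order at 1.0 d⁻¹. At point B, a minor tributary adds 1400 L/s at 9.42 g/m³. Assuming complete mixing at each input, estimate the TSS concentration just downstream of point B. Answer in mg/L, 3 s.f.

After input A: C = (40·4.1 + 0.053·360) / 40.05 = 4.571 mg/L.
Over the 11 km reach to input B (t = 1e+04 s = 0.1157 d), decay gives C = 4.571·exp(−1.0·0.1157) = 4.071 mg/L.
1400 L/s = 1.4 m³/s.
After input B: C = (40.05·4.071 + 1.4·9.42) / 41.45 = 4.252 mg/L.

4.25 mg/L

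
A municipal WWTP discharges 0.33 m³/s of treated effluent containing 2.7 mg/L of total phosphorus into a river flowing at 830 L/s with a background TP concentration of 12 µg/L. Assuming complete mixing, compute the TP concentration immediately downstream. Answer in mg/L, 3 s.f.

0.777 mg/L

830 L/s = 0.83 m³/s.
12 µg/L = 0.012 mg/L.
Flow-weighted mixing gives C = (0.33·2.7 + 0.83·0.012) / (0.33 + 0.83) = 0.901/1.16 = 0.7767 mg/L.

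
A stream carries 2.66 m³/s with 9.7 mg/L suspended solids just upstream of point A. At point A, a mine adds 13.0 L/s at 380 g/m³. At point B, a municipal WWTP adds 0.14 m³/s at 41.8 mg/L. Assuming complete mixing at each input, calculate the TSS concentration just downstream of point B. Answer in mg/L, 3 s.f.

13.0 mg/L

13.0 L/s = 0.013 m³/s.
After input A: C = (2.66·9.7 + 0.013·380) / 2.673 = 11.5 mg/L.
After input B: C = (2.673·11.5 + 0.14·41.8) / 2.813 = 13.01 mg/L.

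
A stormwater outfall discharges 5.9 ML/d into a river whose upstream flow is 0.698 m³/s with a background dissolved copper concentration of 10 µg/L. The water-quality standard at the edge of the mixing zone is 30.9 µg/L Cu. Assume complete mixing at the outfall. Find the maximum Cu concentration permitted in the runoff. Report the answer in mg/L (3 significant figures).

0.245 mg/L

5.9 ML/d = 0.06829 m³/s.
10 µg/L = 0.01 mg/L.
30.9 µg/L = 0.0309 mg/L.
Mass balance: 0.0309·0.7663 = 0.06829·Cₑ + 0.698·0.01.
Cₑ = (0.02368 − 0.00698) / 0.06829 = 0.2445 mg/L.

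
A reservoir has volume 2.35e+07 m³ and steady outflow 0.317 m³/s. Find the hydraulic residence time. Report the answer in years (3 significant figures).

2.35 yr

Q = 0.317 m³/s × 3.156e+07 s/yr = 1e+07 m³/yr.
Hydraulic residence time τ = V/Q = 2.35e+07/1e+07 = 2.349 yr.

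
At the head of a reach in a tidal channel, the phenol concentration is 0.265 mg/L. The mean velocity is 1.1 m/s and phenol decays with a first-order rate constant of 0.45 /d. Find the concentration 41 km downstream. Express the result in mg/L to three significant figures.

Travel time t = 41 km / 1.1 m/s = 4.1e+04/1.1 = 3.727e+04 s = 0.4314 d.
First-order decay: C = 0.265·exp(−0.45·0.4314) = 0.265·0.8236 = 0.2182 mg/L.

0.218 mg/L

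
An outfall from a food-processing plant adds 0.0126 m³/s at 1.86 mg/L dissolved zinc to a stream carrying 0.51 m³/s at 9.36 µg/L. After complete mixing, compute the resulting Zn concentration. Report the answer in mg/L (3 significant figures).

9.36 µg/L = 0.00936 mg/L.
Conservation of mass across the mixing zone: C = (0.0126·1.86 + 0.51·0.00936) / (0.0126 + 0.51) = 0.02821/0.5226 = 0.05398 mg/L.

0.0540 mg/L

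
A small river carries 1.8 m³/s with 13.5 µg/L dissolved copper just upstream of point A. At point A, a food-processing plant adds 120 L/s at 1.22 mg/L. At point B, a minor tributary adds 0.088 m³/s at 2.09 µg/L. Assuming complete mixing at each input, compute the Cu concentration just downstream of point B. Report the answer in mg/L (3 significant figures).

13.5 µg/L = 0.0135 mg/L.
120 L/s = 0.12 m³/s.
After input A: C = (1.8·0.0135 + 0.12·1.22) / 1.92 = 0.08891 mg/L.
2.09 µg/L = 0.00209 mg/L.
After input B: C = (1.92·0.08891 + 0.088·0.00209) / 2.008 = 0.0851 mg/L.

0.0851 mg/L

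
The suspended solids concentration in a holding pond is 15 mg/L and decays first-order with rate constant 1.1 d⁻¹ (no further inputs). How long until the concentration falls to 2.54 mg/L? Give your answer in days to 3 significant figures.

t = ln(C₀/C)/k = ln(15/2.54)/1.1 = 1.776/1.1 = 1.614 d.

1.61 d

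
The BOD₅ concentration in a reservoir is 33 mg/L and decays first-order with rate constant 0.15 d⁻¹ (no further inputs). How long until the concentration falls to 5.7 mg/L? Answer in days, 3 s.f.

t = ln(C₀/C)/k = ln(33/5.7)/0.15 = 1.756/0.15 = 11.71 d.

11.7 d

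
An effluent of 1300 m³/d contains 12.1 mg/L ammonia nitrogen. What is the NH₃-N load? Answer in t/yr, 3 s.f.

1300 m³/d = 0.01505 m³/s.
Mass flux = Q·C = 0.01505 m³/s × 12.1 g/m³ = 0.1821 g/s.
= 0.1821 g/s × 31.56 = 5.745 t/yr.

5.75 t/yr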